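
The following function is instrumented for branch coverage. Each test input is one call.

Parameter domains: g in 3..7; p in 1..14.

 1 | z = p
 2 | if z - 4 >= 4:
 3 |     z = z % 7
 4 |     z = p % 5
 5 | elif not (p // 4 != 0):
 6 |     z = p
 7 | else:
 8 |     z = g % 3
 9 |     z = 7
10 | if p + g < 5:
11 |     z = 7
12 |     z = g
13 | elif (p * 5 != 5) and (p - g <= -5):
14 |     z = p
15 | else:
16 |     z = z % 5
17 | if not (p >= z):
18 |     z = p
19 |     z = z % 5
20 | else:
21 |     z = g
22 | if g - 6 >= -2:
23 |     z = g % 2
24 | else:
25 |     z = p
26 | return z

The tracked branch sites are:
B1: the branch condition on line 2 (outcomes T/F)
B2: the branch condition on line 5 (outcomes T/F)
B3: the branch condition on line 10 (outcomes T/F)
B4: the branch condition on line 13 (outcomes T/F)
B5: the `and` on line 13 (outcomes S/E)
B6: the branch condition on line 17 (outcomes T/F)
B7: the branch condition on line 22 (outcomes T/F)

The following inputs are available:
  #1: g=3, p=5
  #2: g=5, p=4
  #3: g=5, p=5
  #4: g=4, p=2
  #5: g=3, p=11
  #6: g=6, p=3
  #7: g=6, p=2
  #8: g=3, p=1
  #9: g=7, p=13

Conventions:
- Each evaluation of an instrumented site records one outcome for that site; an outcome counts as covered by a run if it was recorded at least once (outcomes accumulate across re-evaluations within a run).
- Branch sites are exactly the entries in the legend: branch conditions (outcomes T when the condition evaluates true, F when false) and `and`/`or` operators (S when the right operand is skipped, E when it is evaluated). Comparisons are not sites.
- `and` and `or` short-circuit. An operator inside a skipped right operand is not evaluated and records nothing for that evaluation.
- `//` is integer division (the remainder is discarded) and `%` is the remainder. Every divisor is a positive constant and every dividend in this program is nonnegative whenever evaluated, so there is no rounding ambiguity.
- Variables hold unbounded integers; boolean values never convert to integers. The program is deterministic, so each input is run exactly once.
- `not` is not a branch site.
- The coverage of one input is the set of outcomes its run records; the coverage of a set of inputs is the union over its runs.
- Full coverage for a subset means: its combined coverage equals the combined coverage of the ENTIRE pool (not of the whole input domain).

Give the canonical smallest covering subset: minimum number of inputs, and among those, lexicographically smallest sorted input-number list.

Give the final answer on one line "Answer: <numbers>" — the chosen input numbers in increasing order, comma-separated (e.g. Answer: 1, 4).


#1 (g=3, p=5) -> B1->F, B2->F, B3->F, B5->E, B4->F, B6->F, B7->F; covered: B1=F, B2=F, B3=F, B4=F, B5=E, B6=F, B7=F
#2 (g=5, p=4) -> B1->F, B2->F, B3->F, B5->E, B4->F, B6->F, B7->T; covered: B1=F, B2=F, B3=F, B4=F, B5=E, B6=F, B7=T
#3 (g=5, p=5) -> B1->F, B2->F, B3->F, B5->E, B4->F, B6->F, B7->T; covered: B1=F, B2=F, B3=F, B4=F, B5=E, B6=F, B7=T
#4 (g=4, p=2) -> B1->F, B2->T, B3->F, B5->E, B4->F, B6->F, B7->T; covered: B1=F, B2=T, B3=F, B4=F, B5=E, B6=F, B7=T
#5 (g=3, p=11) -> B1->T, B3->F, B5->E, B4->F, B6->F, B7->F; covered: B1=T, B3=F, B4=F, B5=E, B6=F, B7=F
#6 (g=6, p=3) -> B1->F, B2->T, B3->F, B5->E, B4->F, B6->F, B7->T; covered: B1=F, B2=T, B3=F, B4=F, B5=E, B6=F, B7=T
#7 (g=6, p=2) -> B1->F, B2->T, B3->F, B5->E, B4->F, B6->F, B7->T; covered: B1=F, B2=T, B3=F, B4=F, B5=E, B6=F, B7=T
#8 (g=3, p=1) -> B1->F, B2->T, B3->T, B6->T, B7->F; covered: B1=F, B2=T, B3=T, B6=T, B7=F
#9 (g=7, p=13) -> B1->T, B3->F, B5->E, B4->F, B6->F, B7->T; covered: B1=T, B3=F, B4=F, B5=E, B6=F, B7=T
together the pool reaches 12 outcomes: B1=T, B1=F, B2=T, B2=F, B3=T, B3=F, B4=F, B5=E, B6=T, B6=F, B7=T, B7=F
size 1 is not enough: best union over all size-1 subsets is 7/12
size 2 is not enough: best union over all size-2 subsets is 11/12
the canonical winner is {1, 8, 9}: size 3, full 12-outcome coverage, earliest index list among size-3 covers
Answer: 1, 8, 9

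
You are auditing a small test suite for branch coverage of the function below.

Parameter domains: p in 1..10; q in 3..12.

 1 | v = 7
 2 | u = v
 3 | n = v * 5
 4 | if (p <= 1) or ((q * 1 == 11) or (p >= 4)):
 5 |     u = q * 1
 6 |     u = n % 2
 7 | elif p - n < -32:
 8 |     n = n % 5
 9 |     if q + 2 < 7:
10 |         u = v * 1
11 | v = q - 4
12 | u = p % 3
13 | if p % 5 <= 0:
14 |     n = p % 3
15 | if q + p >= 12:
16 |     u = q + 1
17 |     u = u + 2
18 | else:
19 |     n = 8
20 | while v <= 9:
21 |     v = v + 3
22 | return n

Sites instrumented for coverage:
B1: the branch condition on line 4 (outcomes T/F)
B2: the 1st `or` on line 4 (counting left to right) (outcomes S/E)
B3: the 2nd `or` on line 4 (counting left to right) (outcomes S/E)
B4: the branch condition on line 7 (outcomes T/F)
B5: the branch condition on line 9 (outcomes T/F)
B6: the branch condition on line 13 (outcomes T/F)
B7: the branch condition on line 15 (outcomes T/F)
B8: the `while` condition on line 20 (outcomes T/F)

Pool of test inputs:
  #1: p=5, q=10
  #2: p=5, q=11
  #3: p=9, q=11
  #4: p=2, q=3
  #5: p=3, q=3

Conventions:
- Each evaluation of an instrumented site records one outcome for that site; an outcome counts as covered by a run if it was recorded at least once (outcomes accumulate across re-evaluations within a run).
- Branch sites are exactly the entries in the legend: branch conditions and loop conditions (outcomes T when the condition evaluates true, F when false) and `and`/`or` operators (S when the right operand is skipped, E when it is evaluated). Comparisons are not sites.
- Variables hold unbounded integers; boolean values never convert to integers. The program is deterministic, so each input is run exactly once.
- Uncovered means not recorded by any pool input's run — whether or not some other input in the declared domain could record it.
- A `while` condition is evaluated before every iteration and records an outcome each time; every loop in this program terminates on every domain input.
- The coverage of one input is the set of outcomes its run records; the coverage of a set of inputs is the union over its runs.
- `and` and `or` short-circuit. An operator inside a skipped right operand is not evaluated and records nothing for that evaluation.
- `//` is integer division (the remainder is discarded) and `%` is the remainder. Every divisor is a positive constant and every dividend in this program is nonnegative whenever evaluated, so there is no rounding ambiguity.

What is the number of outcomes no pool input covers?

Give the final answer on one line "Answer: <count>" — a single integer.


input #1 (p=5, q=10): events B2->E, B3->E, B1->T, B6->T, B7->T, B8->T, B8->T, B8->F; covers B1=T, B2=E, B3=E, B6=T, B7=T, B8=T, B8=F
input #2 (p=5, q=11): events B2->E, B3->S, B1->T, B6->T, B7->T, B8->T, B8->F; covers B1=T, B2=E, B3=S, B6=T, B7=T, B8=T, B8=F
input #3 (p=9, q=11): events B2->E, B3->S, B1->T, B6->F, B7->T, B8->T, B8->F; covers B1=T, B2=E, B3=S, B6=F, B7=T, B8=T, B8=F
input #4 (p=2, q=3): events B2->E, B3->E, B1->F, B4->T, B5->T, B6->F, B7->F, B8->T, B8->T, B8->T, B8->T, B8->F; covers B1=F, B2=E, B3=E, B4=T, B5=T, B6=F, B7=F, B8=T, B8=F
input #5 (p=3, q=3): events B2->E, B3->E, B1->F, B4->F, B6->F, B7->F, B8->T, B8->T, B8->T, B8->T, B8->F; covers B1=F, B2=E, B3=E, B4=F, B6=F, B7=F, B8=T, B8=F
union over the pool: B1=T, B1=F, B2=E, B3=S, B3=E, B4=T, B4=F, B5=T, B6=T, B6=F, B7=T, B7=F, B8=T, B8=F
uncovered (2 of 16): B2=S, B5=F
Answer: 2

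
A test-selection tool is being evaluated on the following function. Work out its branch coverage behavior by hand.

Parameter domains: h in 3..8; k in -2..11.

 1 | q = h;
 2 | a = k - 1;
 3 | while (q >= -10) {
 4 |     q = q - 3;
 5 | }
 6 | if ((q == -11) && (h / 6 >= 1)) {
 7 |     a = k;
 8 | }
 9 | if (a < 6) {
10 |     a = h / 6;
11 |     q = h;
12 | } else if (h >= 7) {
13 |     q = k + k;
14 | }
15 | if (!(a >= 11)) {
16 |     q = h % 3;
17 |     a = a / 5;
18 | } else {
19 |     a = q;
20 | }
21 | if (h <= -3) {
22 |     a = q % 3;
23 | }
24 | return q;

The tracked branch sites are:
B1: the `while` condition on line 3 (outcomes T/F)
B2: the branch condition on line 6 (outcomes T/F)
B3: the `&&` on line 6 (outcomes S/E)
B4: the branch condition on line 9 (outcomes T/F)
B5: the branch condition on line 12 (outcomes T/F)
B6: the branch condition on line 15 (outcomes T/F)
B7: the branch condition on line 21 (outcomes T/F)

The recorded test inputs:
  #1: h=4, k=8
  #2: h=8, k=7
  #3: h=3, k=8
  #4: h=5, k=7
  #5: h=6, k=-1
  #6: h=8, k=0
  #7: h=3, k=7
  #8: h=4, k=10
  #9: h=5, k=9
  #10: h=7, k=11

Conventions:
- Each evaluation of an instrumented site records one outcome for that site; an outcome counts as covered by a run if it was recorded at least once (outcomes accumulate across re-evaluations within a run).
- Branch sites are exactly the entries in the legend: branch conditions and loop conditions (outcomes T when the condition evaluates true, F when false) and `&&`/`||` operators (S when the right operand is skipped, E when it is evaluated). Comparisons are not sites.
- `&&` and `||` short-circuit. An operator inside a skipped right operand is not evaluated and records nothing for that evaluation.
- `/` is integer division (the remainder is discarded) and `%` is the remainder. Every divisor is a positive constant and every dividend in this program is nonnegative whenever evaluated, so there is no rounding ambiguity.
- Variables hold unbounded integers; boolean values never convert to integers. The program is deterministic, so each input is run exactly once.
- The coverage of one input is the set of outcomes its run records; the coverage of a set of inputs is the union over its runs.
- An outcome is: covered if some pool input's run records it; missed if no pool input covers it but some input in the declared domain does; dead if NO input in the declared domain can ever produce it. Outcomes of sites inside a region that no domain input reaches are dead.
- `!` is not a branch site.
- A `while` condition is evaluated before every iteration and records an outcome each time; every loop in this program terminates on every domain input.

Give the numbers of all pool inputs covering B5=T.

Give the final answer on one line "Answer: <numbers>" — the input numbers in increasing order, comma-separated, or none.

input #1 (h=4, k=8): never hits B5=T
input #2 (h=8, k=7): hits B5=T
input #3 (h=3, k=8): never hits B5=T
input #4 (h=5, k=7): never hits B5=T
input #5 (h=6, k=-1): never hits B5=T
input #6 (h=8, k=0): never hits B5=T
input #7 (h=3, k=7): never hits B5=T
input #8 (h=4, k=10): never hits B5=T
input #9 (h=5, k=9): never hits B5=T
input #10 (h=7, k=11): hits B5=T

Answer: 2, 10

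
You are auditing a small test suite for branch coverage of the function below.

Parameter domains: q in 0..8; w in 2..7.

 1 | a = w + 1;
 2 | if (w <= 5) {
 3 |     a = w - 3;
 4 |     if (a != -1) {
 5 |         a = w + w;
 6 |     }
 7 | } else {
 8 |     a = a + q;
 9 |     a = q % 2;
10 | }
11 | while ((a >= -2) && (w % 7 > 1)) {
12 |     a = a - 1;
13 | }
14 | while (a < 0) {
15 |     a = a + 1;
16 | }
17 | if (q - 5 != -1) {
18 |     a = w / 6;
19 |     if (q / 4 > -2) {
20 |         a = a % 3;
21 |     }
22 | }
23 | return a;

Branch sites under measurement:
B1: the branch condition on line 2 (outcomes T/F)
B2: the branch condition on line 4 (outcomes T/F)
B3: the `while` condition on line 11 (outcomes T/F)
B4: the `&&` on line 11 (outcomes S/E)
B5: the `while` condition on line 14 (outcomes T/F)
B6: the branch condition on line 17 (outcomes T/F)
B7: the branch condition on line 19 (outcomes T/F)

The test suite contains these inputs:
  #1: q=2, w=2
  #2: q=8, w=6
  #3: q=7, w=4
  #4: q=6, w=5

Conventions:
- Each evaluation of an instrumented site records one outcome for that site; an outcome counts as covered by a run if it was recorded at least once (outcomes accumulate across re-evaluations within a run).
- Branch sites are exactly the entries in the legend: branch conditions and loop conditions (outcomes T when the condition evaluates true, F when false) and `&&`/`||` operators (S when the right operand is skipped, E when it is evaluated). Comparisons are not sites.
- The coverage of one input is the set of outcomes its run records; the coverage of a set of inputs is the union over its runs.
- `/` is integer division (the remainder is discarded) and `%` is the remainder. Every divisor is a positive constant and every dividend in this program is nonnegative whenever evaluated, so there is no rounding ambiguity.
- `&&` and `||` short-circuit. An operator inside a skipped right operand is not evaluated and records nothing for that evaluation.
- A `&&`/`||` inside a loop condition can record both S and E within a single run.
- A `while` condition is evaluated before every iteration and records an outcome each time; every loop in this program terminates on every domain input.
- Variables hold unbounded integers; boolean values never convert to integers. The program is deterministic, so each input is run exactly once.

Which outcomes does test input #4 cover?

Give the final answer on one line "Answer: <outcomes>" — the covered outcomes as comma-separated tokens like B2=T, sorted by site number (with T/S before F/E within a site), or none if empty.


Running input #4 (q=6, w=5), event by event:
  B1->T, B2->T, B4->E, B3->T, B4->E, B3->T, B4->E, B3->T, B4->E, B3->T
  B4->E, B3->T, B4->E, B3->T, B4->E, B3->T, B4->E, B3->T, B4->E, B3->T
  B4->E, B3->T, B4->E, B3->T, B4->E, B3->T, B4->E, B3->T, B4->S, B3->F
  B5->T, B5->T, B5->T, B5->F, B6->T, B7->T
distinct outcomes covered: B1=T, B2=T, B3=T, B3=F, B4=S, B4=E, B5=T, B5=F, B6=T, B7=T
Answer: B1=T, B2=T, B3=T, B3=F, B4=S, B4=E, B5=T, B5=F, B6=T, B7=T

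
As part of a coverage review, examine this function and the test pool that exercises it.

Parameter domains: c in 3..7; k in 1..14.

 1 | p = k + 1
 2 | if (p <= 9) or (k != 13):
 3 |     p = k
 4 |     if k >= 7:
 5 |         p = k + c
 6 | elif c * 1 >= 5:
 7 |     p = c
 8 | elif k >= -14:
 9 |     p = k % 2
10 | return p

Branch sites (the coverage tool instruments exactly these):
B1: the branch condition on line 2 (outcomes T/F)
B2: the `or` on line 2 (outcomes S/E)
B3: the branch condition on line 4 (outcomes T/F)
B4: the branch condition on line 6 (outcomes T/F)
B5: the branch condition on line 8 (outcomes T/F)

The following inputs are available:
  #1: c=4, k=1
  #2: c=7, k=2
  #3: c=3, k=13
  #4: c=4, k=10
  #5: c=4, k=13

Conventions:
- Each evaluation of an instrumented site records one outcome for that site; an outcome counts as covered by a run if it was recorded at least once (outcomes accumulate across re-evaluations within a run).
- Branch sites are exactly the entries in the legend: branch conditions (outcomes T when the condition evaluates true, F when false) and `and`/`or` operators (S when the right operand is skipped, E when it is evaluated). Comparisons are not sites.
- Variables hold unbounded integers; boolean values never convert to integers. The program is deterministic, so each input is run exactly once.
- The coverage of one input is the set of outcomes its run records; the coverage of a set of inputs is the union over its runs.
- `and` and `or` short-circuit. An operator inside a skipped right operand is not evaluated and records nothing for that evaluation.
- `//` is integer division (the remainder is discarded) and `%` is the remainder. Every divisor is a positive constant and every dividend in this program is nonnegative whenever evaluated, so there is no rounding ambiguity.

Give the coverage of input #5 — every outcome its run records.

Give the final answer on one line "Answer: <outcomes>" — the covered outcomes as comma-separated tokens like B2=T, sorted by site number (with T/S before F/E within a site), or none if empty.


Running input #5 (c=4, k=13), event by event:
  B2->E, B1->F, B4->F, B5->T
deduplicating events, the covered set is: B1=F, B2=E, B4=F, B5=T
Answer: B1=F, B2=E, B4=F, B5=T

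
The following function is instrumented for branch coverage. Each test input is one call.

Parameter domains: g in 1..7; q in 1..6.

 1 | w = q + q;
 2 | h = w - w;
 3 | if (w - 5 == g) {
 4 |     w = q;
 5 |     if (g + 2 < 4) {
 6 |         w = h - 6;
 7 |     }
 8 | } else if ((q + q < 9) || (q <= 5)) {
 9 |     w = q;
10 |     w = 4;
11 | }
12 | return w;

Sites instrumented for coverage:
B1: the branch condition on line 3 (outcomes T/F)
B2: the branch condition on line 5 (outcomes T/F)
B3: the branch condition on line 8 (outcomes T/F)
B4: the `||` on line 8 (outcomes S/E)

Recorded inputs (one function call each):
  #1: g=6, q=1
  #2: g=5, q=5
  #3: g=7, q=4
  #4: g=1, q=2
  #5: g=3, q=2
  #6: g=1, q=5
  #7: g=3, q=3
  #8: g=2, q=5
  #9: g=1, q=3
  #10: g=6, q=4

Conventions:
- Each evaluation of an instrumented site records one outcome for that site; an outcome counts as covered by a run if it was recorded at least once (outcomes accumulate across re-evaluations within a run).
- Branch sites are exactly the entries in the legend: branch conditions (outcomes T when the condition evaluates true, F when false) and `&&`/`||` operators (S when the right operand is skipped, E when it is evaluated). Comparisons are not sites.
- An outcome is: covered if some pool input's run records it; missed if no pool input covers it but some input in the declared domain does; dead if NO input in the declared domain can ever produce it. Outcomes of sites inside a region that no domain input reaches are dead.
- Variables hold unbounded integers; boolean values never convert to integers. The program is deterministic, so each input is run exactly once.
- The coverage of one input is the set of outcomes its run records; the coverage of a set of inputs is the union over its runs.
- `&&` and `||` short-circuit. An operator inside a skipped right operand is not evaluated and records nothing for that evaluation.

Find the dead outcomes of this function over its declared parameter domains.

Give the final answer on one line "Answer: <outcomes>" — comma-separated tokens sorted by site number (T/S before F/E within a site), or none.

running all 42 domain inputs and tallying outcomes:
  reachable outcomes have witnesses, e.g. B1=T (e.g. g=1, q=3), B1=F (e.g. g=1, q=1), B2=T (e.g. g=1, q=3), B2=F (e.g. g=3, q=4)

Answer: none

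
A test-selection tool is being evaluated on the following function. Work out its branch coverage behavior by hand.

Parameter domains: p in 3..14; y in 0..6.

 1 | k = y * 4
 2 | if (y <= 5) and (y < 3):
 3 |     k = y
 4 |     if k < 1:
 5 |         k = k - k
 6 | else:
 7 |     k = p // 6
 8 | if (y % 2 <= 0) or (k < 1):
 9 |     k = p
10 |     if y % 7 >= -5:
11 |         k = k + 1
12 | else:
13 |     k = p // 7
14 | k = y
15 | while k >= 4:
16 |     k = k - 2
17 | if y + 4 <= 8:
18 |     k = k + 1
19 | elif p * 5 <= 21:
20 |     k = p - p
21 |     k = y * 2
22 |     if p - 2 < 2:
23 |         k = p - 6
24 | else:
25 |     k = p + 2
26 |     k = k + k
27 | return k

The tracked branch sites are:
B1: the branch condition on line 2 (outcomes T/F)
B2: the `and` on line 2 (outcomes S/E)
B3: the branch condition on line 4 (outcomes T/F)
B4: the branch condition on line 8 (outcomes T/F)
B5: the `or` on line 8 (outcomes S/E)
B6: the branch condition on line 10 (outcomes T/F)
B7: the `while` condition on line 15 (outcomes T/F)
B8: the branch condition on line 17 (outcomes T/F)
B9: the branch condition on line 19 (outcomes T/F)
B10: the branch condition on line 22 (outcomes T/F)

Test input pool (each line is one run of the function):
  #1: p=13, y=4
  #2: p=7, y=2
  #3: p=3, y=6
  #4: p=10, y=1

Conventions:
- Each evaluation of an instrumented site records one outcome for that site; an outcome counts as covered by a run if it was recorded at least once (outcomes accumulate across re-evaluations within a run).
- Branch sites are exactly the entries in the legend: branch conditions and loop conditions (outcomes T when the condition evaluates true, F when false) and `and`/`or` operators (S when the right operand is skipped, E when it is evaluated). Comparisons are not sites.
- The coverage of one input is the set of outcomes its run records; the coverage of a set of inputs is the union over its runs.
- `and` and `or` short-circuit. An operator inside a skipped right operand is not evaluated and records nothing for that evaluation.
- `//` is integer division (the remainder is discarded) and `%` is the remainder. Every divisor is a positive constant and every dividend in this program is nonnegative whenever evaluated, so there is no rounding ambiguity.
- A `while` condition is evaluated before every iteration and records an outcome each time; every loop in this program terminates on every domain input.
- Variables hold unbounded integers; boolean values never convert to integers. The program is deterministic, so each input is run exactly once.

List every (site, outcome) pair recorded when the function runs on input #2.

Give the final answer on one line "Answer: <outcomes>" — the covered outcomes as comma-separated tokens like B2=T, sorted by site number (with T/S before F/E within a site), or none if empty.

Running input #2 (p=7, y=2), event by event:
  B2->E, B1->T, B3->F, B5->S, B4->T, B6->T, B7->F, B8->T
collecting distinct outcomes: B1=T, B2=E, B3=F, B4=T, B5=S, B6=T, B7=F, B8=T

Answer: B1=T, B2=E, B3=F, B4=T, B5=S, B6=T, B7=F, B8=T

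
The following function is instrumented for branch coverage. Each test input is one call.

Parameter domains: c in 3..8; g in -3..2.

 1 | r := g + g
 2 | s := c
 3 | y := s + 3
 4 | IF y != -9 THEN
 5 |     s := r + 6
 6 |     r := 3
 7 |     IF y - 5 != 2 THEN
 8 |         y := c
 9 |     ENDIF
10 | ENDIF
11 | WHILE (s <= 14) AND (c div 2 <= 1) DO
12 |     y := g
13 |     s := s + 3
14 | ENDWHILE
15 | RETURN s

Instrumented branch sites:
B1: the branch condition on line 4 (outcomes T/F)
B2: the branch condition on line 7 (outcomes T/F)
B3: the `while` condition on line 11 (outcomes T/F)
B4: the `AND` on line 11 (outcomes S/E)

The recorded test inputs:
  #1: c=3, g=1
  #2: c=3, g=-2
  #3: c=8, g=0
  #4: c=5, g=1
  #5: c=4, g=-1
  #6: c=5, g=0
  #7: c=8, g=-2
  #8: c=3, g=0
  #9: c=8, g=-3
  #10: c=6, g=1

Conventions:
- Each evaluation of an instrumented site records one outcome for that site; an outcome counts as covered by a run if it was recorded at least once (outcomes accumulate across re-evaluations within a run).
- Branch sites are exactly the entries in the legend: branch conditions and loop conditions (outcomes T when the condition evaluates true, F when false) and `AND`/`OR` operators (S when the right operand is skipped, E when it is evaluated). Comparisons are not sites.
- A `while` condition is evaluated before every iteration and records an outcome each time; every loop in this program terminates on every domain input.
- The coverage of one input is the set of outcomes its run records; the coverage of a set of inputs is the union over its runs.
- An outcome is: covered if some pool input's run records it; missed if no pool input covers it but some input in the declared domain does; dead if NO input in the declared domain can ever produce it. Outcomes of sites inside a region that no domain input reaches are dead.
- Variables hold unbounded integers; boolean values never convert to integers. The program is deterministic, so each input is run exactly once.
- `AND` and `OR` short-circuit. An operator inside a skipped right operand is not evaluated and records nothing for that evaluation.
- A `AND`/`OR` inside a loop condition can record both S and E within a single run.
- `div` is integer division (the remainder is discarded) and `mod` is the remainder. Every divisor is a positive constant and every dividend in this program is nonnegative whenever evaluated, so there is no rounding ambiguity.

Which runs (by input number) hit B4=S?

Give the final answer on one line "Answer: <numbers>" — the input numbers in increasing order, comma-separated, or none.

input #1 (c=3, g=1): produces B4=S
input #2 (c=3, g=-2): produces B4=S
input #3 (c=8, g=0): does not produce B4=S
input #4 (c=5, g=1): does not produce B4=S
input #5 (c=4, g=-1): does not produce B4=S
input #6 (c=5, g=0): does not produce B4=S
input #7 (c=8, g=-2): does not produce B4=S
input #8 (c=3, g=0): produces B4=S
input #9 (c=8, g=-3): does not produce B4=S
input #10 (c=6, g=1): does not produce B4=S

Answer: 1, 2, 8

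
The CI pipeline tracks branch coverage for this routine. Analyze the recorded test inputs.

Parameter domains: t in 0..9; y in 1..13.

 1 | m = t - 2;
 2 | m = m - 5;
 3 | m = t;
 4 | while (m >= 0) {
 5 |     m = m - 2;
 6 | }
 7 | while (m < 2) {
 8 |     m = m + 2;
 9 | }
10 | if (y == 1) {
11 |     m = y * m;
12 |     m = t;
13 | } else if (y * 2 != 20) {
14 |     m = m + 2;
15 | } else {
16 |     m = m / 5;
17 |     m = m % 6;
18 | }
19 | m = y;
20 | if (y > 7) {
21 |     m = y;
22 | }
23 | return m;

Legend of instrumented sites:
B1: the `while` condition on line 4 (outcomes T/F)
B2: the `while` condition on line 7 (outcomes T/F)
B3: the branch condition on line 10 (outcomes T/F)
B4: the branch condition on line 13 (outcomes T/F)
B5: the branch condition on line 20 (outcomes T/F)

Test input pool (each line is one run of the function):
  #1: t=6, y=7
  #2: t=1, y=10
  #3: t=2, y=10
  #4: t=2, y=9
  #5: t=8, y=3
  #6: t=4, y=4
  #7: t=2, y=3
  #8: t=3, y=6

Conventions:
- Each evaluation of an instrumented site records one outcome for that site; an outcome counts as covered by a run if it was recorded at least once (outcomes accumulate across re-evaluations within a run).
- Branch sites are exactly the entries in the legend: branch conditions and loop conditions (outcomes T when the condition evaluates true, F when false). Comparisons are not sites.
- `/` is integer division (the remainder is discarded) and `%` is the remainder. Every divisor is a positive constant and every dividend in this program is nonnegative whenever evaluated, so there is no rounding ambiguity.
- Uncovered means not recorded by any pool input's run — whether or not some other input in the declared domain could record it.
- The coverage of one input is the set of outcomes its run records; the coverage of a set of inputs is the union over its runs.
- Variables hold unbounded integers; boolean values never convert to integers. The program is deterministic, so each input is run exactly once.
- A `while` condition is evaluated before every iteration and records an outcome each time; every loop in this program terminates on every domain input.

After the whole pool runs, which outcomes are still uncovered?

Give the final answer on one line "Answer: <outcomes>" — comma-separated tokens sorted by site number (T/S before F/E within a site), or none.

input #1 (t=6, y=7): events B1->T, B1->T, B1->T, B1->T, B1->F, B2->T, B2->T, B2->F, B3->F, B4->T, B5->F; covers B1=T, B1=F, B2=T, B2=F, B3=F, B4=T, B5=F
input #2 (t=1, y=10): events B1->T, B1->F, B2->T, B2->T, B2->F, B3->F, B4->F, B5->T; covers B1=T, B1=F, B2=T, B2=F, B3=F, B4=F, B5=T
input #3 (t=2, y=10): events B1->T, B1->T, B1->F, B2->T, B2->T, B2->F, B3->F, B4->F, B5->T; covers B1=T, B1=F, B2=T, B2=F, B3=F, B4=F, B5=T
input #4 (t=2, y=9): events B1->T, B1->T, B1->F, B2->T, B2->T, B2->F, B3->F, B4->T, B5->T; covers B1=T, B1=F, B2=T, B2=F, B3=F, B4=T, B5=T
input #5 (t=8, y=3): events B1->T, B1->T, B1->T, B1->T, B1->T, B1->F, B2->T, B2->T, B2->F, B3->F, B4->T, B5->F; covers B1=T, B1=F, B2=T, B2=F, B3=F, B4=T, B5=F
input #6 (t=4, y=4): events B1->T, B1->T, B1->T, B1->F, B2->T, B2->T, B2->F, B3->F, B4->T, B5->F; covers B1=T, B1=F, B2=T, B2=F, B3=F, B4=T, B5=F
input #7 (t=2, y=3): events B1->T, B1->T, B1->F, B2->T, B2->T, B2->F, B3->F, B4->T, B5->F; covers B1=T, B1=F, B2=T, B2=F, B3=F, B4=T, B5=F
input #8 (t=3, y=6): events B1->T, B1->T, B1->F, B2->T, B2->T, B2->F, B3->F, B4->T, B5->F; covers B1=T, B1=F, B2=T, B2=F, B3=F, B4=T, B5=F
union over the pool: B1=T, B1=F, B2=T, B2=F, B3=F, B4=T, B4=F, B5=T, B5=F
uncovered (1 of 10): B3=T

Answer: B3=T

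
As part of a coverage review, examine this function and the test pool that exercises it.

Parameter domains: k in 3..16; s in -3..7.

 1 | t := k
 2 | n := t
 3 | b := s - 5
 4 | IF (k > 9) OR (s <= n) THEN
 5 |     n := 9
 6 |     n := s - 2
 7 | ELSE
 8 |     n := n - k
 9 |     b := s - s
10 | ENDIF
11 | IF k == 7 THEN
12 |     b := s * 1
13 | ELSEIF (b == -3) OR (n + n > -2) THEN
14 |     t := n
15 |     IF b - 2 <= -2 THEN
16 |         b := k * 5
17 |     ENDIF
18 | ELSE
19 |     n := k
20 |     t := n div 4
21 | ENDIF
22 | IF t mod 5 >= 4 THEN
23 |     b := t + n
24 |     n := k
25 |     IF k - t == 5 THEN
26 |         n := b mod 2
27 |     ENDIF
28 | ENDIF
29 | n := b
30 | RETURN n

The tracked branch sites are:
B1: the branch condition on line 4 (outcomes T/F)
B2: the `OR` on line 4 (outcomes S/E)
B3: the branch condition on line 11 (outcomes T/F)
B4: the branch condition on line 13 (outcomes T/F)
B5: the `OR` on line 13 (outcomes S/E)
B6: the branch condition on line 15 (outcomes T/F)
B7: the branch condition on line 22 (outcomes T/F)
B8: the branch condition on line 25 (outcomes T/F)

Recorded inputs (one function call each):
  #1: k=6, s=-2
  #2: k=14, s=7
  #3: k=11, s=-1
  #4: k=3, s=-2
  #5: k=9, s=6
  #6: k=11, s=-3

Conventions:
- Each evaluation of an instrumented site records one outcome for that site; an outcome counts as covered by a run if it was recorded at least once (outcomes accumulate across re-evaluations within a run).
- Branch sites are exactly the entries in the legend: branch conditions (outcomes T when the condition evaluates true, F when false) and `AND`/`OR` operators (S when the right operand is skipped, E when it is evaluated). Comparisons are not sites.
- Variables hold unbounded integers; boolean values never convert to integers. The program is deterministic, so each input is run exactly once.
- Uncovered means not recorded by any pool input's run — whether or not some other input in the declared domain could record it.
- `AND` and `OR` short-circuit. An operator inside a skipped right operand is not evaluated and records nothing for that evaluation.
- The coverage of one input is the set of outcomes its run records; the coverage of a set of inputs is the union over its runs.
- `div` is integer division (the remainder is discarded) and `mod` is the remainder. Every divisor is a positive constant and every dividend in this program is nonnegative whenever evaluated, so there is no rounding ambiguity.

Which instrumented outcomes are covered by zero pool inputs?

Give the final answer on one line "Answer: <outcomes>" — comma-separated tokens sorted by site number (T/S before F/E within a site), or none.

#1 (k=6, s=-2) -> B2->E, B1->T, B3->F, B5->E, B4->F, B7->F; covered: B1=T, B2=E, B3=F, B4=F, B5=E, B7=F
#2 (k=14, s=7) -> B2->S, B1->T, B3->F, B5->E, B4->T, B6->F, B7->F; covered: B1=T, B2=S, B3=F, B4=T, B5=E, B6=F, B7=F
#3 (k=11, s=-1) -> B2->S, B1->T, B3->F, B5->E, B4->F, B7->F; covered: B1=T, B2=S, B3=F, B4=F, B5=E, B7=F
#4 (k=3, s=-2) -> B2->E, B1->T, B3->F, B5->E, B4->F, B7->F; covered: B1=T, B2=E, B3=F, B4=F, B5=E, B7=F
#5 (k=9, s=6) -> B2->E, B1->T, B3->F, B5->E, B4->T, B6->F, B7->T, B8->T; covered: B1=T, B2=E, B3=F, B4=T, B5=E, B6=F, B7=T, B8=T
#6 (k=11, s=-3) -> B2->S, B1->T, B3->F, B5->E, B4->F, B7->F; covered: B1=T, B2=S, B3=F, B4=F, B5=E, B7=F
union over the pool: B1=T, B2=S, B2=E, B3=F, B4=T, B4=F, B5=E, B6=F, B7=T, B7=F, B8=T
uncovered (5 of 16): B1=F, B3=T, B5=S, B6=T, B8=F

Answer: B1=F, B3=T, B5=S, B6=T, B8=F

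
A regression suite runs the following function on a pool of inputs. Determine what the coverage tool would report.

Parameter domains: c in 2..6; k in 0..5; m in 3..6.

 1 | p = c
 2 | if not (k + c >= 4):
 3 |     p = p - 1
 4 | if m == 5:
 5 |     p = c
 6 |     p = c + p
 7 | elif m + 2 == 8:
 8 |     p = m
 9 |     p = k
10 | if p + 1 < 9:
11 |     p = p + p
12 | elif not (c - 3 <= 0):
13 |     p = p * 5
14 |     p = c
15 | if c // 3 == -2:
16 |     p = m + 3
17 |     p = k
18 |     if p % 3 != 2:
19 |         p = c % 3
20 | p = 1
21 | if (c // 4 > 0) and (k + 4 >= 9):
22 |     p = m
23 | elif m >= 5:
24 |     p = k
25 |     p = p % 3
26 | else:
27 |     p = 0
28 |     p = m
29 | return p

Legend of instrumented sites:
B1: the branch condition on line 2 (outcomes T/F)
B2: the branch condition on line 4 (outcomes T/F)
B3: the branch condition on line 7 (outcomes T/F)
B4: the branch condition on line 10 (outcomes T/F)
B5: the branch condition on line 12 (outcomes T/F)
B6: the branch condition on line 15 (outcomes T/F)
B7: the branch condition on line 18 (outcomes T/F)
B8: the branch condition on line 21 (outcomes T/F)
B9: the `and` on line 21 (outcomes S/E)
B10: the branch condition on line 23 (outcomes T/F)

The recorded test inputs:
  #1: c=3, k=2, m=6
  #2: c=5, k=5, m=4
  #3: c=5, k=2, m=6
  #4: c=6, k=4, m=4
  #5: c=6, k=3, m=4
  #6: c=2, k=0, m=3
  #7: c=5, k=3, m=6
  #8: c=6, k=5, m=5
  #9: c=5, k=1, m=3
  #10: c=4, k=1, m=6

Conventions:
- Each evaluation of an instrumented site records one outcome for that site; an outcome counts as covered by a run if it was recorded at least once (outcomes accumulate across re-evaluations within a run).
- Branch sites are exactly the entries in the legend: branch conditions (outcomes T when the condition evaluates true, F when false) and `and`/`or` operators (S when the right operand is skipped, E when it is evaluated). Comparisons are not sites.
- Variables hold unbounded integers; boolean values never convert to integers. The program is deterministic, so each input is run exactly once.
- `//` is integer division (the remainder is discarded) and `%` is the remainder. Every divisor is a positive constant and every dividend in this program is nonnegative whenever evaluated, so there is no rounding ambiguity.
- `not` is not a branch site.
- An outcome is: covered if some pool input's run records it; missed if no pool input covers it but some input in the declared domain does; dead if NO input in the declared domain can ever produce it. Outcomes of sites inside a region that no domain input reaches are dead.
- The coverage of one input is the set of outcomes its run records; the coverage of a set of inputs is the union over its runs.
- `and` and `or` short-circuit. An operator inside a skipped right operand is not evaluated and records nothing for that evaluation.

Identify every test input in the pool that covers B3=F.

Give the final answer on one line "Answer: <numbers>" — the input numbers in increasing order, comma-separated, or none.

input #1 (c=3, k=2, m=6): does not record B3=F
input #2 (c=5, k=5, m=4): records B3=F
input #3 (c=5, k=2, m=6): does not record B3=F
input #4 (c=6, k=4, m=4): records B3=F
input #5 (c=6, k=3, m=4): records B3=F
input #6 (c=2, k=0, m=3): records B3=F
input #7 (c=5, k=3, m=6): does not record B3=F
input #8 (c=6, k=5, m=5): does not record B3=F
input #9 (c=5, k=1, m=3): records B3=F
input #10 (c=4, k=1, m=6): does not record B3=F

Answer: 2, 4, 5, 6, 9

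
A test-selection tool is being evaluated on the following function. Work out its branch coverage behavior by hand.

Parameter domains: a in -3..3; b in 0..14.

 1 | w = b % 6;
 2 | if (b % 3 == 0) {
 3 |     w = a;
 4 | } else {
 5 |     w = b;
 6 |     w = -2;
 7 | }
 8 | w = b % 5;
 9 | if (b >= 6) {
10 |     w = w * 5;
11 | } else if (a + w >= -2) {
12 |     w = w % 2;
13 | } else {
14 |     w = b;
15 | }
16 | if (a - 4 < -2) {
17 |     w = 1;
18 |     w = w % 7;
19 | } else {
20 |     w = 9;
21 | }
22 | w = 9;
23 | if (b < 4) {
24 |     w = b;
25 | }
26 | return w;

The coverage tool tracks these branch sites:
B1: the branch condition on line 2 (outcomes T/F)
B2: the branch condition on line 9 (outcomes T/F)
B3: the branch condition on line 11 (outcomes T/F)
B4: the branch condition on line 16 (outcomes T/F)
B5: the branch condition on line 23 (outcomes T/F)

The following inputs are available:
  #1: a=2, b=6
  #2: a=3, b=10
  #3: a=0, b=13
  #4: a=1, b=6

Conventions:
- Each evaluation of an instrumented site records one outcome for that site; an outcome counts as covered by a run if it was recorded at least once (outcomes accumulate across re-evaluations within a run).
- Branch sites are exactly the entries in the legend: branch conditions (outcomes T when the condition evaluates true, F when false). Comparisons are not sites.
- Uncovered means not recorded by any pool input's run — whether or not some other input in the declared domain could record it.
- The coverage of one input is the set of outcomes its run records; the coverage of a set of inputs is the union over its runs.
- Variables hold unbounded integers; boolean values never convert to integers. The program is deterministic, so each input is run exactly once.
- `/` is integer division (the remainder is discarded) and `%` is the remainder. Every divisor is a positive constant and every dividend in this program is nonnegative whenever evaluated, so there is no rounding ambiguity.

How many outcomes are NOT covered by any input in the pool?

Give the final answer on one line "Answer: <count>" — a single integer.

input #1, a=2, b=6: events B1->T, B2->T, B4->F, B5->F; outcomes B1=T, B2=T, B4=F, B5=F
input #2, a=3, b=10: events B1->F, B2->T, B4->F, B5->F; outcomes B1=F, B2=T, B4=F, B5=F
input #3, a=0, b=13: events B1->F, B2->T, B4->T, B5->F; outcomes B1=F, B2=T, B4=T, B5=F
input #4, a=1, b=6: events B1->T, B2->T, B4->T, B5->F; outcomes B1=T, B2=T, B4=T, B5=F
union over the pool: B1=T, B1=F, B2=T, B4=T, B4=F, B5=F
uncovered (4 of 10): B2=F, B3=T, B3=F, B5=T

Answer: 4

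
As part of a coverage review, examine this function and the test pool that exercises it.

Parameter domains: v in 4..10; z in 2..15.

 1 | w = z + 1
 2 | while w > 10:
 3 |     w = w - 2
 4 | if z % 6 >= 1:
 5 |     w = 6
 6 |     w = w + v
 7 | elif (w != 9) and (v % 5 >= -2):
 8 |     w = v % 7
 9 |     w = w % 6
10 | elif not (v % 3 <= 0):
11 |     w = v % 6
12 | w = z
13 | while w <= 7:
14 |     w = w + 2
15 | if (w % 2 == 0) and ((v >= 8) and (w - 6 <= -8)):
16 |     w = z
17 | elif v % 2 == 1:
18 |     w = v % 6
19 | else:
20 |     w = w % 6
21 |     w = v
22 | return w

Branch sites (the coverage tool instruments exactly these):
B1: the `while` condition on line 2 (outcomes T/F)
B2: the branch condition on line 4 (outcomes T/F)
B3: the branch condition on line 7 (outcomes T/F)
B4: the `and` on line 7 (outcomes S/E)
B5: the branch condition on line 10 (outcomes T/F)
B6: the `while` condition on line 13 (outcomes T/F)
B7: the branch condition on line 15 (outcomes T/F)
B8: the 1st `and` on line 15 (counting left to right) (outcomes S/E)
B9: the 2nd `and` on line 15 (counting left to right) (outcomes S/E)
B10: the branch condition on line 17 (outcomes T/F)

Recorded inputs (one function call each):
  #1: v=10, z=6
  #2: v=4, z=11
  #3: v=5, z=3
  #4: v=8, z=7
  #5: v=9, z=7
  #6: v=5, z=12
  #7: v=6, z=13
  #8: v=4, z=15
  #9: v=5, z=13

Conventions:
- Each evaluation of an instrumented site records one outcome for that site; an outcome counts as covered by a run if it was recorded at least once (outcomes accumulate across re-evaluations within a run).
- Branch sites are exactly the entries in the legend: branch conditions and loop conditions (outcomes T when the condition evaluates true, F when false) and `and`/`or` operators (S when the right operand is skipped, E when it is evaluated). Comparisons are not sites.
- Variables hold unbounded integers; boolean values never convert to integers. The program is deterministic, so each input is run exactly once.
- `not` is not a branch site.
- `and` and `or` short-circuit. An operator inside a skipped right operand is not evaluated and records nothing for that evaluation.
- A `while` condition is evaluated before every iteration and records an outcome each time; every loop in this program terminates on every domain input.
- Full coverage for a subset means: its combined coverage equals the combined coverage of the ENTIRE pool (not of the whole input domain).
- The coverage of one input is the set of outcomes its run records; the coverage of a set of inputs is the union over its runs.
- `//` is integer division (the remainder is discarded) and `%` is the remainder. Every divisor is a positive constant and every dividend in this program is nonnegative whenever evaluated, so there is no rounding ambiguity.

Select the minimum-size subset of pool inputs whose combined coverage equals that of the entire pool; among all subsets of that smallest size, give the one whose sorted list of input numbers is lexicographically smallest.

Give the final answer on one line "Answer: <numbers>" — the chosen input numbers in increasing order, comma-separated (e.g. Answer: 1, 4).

input #1, v=10, z=6: events B1->F, B2->F, B4->E, B3->T, B6->T, B6->F, B8->E, B9->E, B7->F, B10->F; outcomes B1=F, B2=F, B3=T, B4=E, B6=T, B6=F, B7=F, B8=E, B9=E, B10=F
input #2, v=4, z=11: events B1->T, B1->F, B2->T, B6->F, B8->S, B7->F, B10->F; outcomes B1=T, B1=F, B2=T, B6=F, B7=F, B8=S, B10=F
input #3, v=5, z=3: events B1->F, B2->T, B6->T, B6->T, B6->T, B6->F, B8->S, B7->F, B10->T; outcomes B1=F, B2=T, B6=T, B6=F, B7=F, B8=S, B10=T
input #4, v=8, z=7: events B1->F, B2->T, B6->T, B6->F, B8->S, B7->F, B10->F; outcomes B1=F, B2=T, B6=T, B6=F, B7=F, B8=S, B10=F
input #5, v=9, z=7: events B1->F, B2->T, B6->T, B6->F, B8->S, B7->F, B10->T; outcomes B1=F, B2=T, B6=T, B6=F, B7=F, B8=S, B10=T
input #6, v=5, z=12: events B1->T, B1->T, B1->F, B2->F, B4->S, B3->F, B5->T, B6->F, B8->E, B9->S, B7->F, B10->T; outcomes B1=T, B1=F, B2=F, B3=F, B4=S, B5=T, B6=F, B7=F, B8=E, B9=S, B10=T
input #7, v=6, z=13: events B1->T, B1->T, B1->F, B2->T, B6->F, B8->S, B7->F, B10->F; outcomes B1=T, B1=F, B2=T, B6=F, B7=F, B8=S, B10=F
input #8, v=4, z=15: events B1->T, B1->T, B1->T, B1->F, B2->T, B6->F, B8->S, B7->F, B10->F; outcomes B1=T, B1=F, B2=T, B6=F, B7=F, B8=S, B10=F
input #9, v=5, z=13: events B1->T, B1->T, B1->F, B2->T, B6->F, B8->S, B7->F, B10->T; outcomes B1=T, B1=F, B2=T, B6=F, B7=F, B8=S, B10=T
pool-wide coverage (18 outcomes): B1=T, B1=F, B2=T, B2=F, B3=T, B3=F, B4=S, B4=E, B5=T, B6=T, B6=F, B7=F, B8=S, B8=E, B9=S, B9=E, B10=T, B10=F
no size-1 subset reaches all 18 outcomes (best union: 11/18)
no size-2 subset reaches all 18 outcomes (best union: 16/18)
size 3: inputs {1, 2, 6} cover all 18 outcomes, and no lexicographically smaller subset of this size does

Answer: 1, 2, 6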